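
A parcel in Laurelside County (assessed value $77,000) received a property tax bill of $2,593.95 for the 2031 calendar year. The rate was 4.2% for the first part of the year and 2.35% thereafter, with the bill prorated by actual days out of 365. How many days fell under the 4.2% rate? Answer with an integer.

Let d = days at the first rate; then 365 − d days at the second rate.
$77,000 × [4.2%·d + 2.35%·(365−d)] / 365 = $2,593.95
Solving gives d = 201, so the new rate took effect on 21 July 2031.

201 days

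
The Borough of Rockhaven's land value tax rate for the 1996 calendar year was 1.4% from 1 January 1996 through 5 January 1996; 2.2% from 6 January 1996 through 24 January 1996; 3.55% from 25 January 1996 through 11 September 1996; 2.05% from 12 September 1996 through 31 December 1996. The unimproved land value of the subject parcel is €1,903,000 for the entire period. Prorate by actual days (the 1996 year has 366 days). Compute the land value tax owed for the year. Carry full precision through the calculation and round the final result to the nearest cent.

1 January – 5 January 1996: 5 days at 1.4% → €1,903,000 × 1.4% × 5/366 = €363.9617
6 January – 24 January 1996: 19 days at 2.2% → €1,903,000 × 2.2% × 19/366 = €2,173.3716
25 January – 11 September 1996: 231 days at 3.55% → €1,903,000 × 3.55% × 231/366 = €42,638.1189
12 September – 31 December 1996: 111 days at 2.05% → €1,903,000 × 2.05% × 111/366 = €11,831.3566
Total = €57,006.8087

€57,006.81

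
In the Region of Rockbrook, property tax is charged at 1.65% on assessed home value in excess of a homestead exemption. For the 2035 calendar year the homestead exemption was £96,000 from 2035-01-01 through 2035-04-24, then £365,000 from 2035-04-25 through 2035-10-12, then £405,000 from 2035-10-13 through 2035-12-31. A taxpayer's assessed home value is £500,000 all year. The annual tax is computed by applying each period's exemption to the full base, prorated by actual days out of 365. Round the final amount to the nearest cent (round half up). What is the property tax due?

2035-01-01 to 2035-04-24: 114 days, exemption £96,000 → (£500,000 − £96,000) × 1.65% × 114/365 = £2,081.9836
2035-04-25 to 2035-10-12: 171 days, exemption £365,000 → (£500,000 − £365,000) × 1.65% × 171/365 = £1,043.5685
2035-10-13 to 2035-12-31: 80 days, exemption £405,000 → (£500,000 − £405,000) × 1.65% × 80/365 = £343.5616
Total = £3,469.1137

£3,469.11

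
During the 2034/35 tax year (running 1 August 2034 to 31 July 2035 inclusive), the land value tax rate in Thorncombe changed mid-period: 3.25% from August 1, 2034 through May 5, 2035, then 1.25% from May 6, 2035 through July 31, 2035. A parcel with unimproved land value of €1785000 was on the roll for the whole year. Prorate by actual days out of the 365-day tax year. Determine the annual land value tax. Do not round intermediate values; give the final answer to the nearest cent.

August 1, 2034 – May 5, 2035: 278 days at 3.25% → €1785000 × 3.25% × 278/365 = €44184.8630
May 6 – July 31, 2035: 87 days at 1.25% → €1785000 × 1.25% × 87/365 = €5318.3219
Total = €49503.1849

€49503.18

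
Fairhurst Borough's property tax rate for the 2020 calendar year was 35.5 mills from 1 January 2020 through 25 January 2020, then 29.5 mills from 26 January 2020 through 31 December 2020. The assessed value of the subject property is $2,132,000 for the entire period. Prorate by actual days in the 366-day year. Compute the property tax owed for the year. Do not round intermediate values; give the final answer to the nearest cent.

1 January – 25 January 2020: 25 days at 35.5 mills → $2,132,000 × 3.55% × 25/366 = $5,169.8087
26 January – 31 December 2020: 341 days at 29.5 mills → $2,132,000 × 2.95% × 341/366 = $58,597.9617
Total = $63,767.7705

$63,767.77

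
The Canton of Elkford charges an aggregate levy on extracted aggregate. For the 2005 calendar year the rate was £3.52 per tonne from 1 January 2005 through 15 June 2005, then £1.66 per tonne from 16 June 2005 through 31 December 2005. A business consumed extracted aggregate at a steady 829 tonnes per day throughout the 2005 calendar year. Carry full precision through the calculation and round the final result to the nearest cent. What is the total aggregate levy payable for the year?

£758,253.14

1 January – 15 June 2005: 166 days × 829 tonnes/day = 137,614 tonnes at £3.52/tonne → £484,401.28
16 June – 31 December 2005: 199 days × 829 tonnes/day = 164,971 tonnes at £1.66/tonne → £273,851.86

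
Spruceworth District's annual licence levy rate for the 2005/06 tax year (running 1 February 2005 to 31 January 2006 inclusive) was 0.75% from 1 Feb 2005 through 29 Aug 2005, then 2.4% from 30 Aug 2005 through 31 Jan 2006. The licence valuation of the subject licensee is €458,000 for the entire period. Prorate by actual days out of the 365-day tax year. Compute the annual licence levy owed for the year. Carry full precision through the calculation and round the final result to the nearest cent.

€6,644.14

1 Feb – 29 Aug 2005: 210 days at 0.75% → €458,000 × 0.75% × 210/365 = €1,976.3014
30 Aug 2005 – 31 Jan 2006: 155 days at 2.4% → €458,000 × 2.4% × 155/365 = €4,667.8356
Total = €6,644.1370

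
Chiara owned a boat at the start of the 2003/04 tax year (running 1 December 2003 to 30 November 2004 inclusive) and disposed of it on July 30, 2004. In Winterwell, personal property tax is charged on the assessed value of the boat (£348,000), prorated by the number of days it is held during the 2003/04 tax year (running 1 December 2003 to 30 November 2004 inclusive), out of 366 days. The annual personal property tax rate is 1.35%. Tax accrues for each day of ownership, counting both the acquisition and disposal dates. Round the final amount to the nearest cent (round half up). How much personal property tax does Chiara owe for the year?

Days held (December 1, 2003 – July 30, 2004): 243 out of 366
Tax = £348,000 × 1.35% × 243/366 = £3,119.1639

£3,119.16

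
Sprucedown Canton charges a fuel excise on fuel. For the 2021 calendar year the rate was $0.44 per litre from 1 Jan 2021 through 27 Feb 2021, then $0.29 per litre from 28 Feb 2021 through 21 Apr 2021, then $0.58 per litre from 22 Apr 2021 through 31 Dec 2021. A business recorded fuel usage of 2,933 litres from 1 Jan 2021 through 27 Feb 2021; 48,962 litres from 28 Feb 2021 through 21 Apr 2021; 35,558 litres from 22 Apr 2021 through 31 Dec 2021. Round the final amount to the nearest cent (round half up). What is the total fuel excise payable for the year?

$36,113.14

1 Jan – 27 Feb 2021: 2,933 litres at $0.44/litre → $1,290.52
28 Feb – 21 Apr 2021: 48,962 litres at $0.29/litre → $14,198.98
22 Apr – 31 Dec 2021: 35,558 litres at $0.58/litre → $20,623.64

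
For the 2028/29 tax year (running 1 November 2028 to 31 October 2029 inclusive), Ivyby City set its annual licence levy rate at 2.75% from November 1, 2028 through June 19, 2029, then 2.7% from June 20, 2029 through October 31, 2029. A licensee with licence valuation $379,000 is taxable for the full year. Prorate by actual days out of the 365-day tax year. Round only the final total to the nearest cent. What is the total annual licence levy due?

$10,352.93

November 1, 2028 – June 19, 2029: 231 days at 2.75% → $379,000 × 2.75% × 231/365 = $6,596.1575
June 20 – October 31, 2029: 134 days at 2.7% → $379,000 × 2.7% × 134/365 = $3,756.7726
Total = $10,352.9301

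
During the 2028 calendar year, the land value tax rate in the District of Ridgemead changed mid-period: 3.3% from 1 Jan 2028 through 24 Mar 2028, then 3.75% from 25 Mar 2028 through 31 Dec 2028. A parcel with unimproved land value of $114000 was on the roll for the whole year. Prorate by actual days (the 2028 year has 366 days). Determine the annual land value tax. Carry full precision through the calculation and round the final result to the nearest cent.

$4157.26

1 Jan – 24 Mar 2028: 84 days at 3.3% → $114000 × 3.3% × 84/366 = $863.4098
25 Mar – 31 Dec 2028: 282 days at 3.75% → $114000 × 3.75% × 282/366 = $3293.8525
Total = $4157.2623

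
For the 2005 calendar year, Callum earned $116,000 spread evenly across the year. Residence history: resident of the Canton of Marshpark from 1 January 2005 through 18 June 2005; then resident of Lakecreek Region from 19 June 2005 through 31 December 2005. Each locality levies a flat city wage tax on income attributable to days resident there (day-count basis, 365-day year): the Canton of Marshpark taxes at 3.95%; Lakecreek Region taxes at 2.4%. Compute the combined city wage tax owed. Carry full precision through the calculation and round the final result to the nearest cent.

$3,616.50

The Canton of Marshpark, 1 January – 18 June 2005: 169 days → $116,000 × 3.95% × 169/365 = $2,121.5288
Lakecreek Region, 19 June – 31 December 2005: 196 days → $116,000 × 2.4% × 196/365 = $1,494.9699
Total = $3,616.4986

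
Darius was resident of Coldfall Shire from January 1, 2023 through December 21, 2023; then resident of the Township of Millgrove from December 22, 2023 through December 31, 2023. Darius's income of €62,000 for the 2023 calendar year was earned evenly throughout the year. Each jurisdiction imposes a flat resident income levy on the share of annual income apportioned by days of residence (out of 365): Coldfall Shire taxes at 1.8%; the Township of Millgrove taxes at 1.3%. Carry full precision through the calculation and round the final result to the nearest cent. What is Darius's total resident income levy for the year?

Coldfall Shire, January 1 – December 21, 2023: 355 days → €62,000 × 1.8% × 355/365 = €1,085.4247
The Township of Millgrove, December 22 – December 31, 2023: 10 days → €62,000 × 1.3% × 10/365 = €22.0822
Total = €1,107.5068

€1,107.51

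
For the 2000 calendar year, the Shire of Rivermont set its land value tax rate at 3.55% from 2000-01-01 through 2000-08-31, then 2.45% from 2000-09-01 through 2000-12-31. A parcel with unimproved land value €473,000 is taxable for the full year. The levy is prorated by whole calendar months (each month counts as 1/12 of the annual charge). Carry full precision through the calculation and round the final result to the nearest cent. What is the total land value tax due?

€15,057.17

2000-01-01 to 2000-08-31: 8 months at 3.55% → €473,000 × 3.55% × 8/12 = €11,194.3333
2000-09-01 to 2000-12-31: 4 months at 2.45% → €473,000 × 2.45% × 4/12 = €3,862.8333
Total = €15,057.1667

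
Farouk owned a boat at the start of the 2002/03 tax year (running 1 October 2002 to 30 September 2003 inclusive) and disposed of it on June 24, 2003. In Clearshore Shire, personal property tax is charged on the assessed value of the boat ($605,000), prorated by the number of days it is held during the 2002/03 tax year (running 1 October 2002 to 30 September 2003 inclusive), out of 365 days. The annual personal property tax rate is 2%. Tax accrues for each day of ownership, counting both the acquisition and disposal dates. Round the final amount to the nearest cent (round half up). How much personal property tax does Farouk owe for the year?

Days held (October 1, 2002 – June 24, 2003): 267 out of 365
Tax = $605,000 × 2% × 267/365 = $8,851.2329

$8,851.23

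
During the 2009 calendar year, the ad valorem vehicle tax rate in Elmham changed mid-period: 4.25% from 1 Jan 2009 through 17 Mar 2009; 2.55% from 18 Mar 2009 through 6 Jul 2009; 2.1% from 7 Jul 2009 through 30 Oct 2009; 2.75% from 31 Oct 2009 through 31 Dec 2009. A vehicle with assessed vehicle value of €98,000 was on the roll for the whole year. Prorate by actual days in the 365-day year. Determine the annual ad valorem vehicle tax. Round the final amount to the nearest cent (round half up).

€2,739.03

1 Jan – 17 Mar 2009: 76 days at 4.25% → €98,000 × 4.25% × 76/365 = €867.2329
18 Mar – 6 Jul 2009: 111 days at 2.55% → €98,000 × 2.55% × 111/365 = €759.9699
7 Jul – 30 Oct 2009: 116 days at 2.1% → €98,000 × 2.1% × 116/365 = €654.0493
31 Oct – 31 Dec 2009: 62 days at 2.75% → €98,000 × 2.75% × 62/365 = €457.7808
Total = €2,739.0329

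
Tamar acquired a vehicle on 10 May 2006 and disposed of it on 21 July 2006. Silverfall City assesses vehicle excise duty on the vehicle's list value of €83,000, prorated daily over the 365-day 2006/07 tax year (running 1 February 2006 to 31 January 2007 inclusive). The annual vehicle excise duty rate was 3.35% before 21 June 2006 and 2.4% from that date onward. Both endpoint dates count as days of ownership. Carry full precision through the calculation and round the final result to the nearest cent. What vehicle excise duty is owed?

€489.13

10 May – 20 June 2006: 42 days at 3.35% → €83,000 × 3.35% × 42/365 = €319.9479
21 June – 21 July 2006: 31 days at 2.4% → €83,000 × 2.4% × 31/365 = €169.1836
Total = €489.1315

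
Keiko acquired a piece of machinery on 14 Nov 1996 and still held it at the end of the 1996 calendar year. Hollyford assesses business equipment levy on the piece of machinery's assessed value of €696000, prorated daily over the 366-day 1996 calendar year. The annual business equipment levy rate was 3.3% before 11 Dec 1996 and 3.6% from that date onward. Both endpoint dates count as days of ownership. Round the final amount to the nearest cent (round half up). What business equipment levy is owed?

€3132.00

14 Nov – 10 Dec 1996: 27 days at 3.3% → €696000 × 3.3% × 27/366 = €1694.3607
11 Dec – 31 Dec 1996: 21 days at 3.6% → €696000 × 3.6% × 21/366 = €1437.6393
Total = €3132.0000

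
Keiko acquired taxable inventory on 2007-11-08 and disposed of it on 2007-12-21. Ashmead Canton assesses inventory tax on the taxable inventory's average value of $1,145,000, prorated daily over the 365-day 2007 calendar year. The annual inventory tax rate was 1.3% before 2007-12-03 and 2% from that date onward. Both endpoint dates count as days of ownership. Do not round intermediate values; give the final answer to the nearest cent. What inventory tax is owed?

2007-11-08 to 2007-12-02: 25 days at 1.3% → $1,145,000 × 1.3% × 25/365 = $1,019.5205
2007-12-03 to 2007-12-21: 19 days at 2% → $1,145,000 × 2% × 19/365 = $1,192.0548
Total = $2,211.5753

$2,211.58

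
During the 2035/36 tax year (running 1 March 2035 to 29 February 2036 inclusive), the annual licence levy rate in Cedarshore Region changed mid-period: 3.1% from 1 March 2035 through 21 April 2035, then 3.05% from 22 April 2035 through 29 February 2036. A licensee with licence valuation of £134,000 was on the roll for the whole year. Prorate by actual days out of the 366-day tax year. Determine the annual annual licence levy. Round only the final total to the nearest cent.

1 March – 21 April 2035: 52 days at 3.1% → £134,000 × 3.1% × 52/366 = £590.1858
22 April 2035 – 29 February 2036: 314 days at 3.05% → £134,000 × 3.05% × 314/366 = £3,506.3333
Total = £4,096.5191

£4,096.52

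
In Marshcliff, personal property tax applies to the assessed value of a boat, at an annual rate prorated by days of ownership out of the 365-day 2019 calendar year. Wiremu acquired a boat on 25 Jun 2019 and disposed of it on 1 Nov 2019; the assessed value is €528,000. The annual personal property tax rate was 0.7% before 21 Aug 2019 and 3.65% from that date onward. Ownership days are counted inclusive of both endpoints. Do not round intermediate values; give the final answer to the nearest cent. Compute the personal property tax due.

€4,431.58

25 Jun – 20 Aug 2019: 57 days at 0.7% → €528,000 × 0.7% × 57/365 = €577.1836
21 Aug – 1 Nov 2019: 73 days at 3.65% → €528,000 × 3.65% × 73/365 = €3,854.4000
Total = €4,431.5836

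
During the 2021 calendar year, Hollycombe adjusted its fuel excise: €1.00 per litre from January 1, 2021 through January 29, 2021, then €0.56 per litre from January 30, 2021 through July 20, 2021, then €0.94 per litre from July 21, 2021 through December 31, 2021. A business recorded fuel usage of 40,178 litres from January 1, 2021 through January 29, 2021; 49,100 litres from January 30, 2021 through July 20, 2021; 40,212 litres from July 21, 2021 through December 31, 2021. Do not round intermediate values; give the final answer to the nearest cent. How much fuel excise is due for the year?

€105,473.28

January 1 – January 29, 2021: 40,178 litres at €1.00/litre → €40,178.00
January 30 – July 20, 2021: 49,100 litres at €0.56/litre → €27,496.00
July 21 – December 31, 2021: 40,212 litres at €0.94/litre → €37,799.28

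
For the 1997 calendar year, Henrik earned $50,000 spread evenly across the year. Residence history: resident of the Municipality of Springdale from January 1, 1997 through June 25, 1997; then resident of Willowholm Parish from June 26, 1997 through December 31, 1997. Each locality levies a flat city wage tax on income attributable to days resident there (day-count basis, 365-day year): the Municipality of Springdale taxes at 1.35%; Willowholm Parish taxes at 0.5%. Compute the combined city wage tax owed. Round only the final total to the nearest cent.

$454.93

The Municipality of Springdale, January 1 – June 25, 1997: 176 days → $50,000 × 1.35% × 176/365 = $325.4795
Willowholm Parish, June 26 – December 31, 1997: 189 days → $50,000 × 0.5% × 189/365 = $129.4521
Total = $454.9315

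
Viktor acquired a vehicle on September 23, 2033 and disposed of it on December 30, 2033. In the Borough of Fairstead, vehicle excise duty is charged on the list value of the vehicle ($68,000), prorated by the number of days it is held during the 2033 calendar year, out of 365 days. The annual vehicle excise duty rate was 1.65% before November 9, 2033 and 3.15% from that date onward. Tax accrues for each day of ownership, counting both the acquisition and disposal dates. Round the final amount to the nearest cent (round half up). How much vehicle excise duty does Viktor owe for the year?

September 23 – November 8, 2033: 47 days at 1.65% → $68,000 × 1.65% × 47/365 = $144.4767
November 9 – December 30, 2033: 52 days at 3.15% → $68,000 × 3.15% × 52/365 = $305.1616
Total = $449.6384

$449.64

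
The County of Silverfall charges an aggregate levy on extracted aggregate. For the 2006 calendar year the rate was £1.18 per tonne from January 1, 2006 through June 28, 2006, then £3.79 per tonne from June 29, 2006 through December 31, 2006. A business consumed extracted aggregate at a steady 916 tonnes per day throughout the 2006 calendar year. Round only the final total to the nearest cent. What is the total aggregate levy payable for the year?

January 1 – June 28, 2006: 179 days × 916 tonnes/day = 163,964 tonnes at £1.18/tonne → £193,477.52
June 29 – December 31, 2006: 186 days × 916 tonnes/day = 170,376 tonnes at £3.79/tonne → £645,725.04

£839,202.56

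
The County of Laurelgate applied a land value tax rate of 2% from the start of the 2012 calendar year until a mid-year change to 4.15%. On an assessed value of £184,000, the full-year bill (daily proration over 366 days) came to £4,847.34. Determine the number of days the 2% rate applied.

258 days

Let d = days at the first rate; then 366 − d days at the second rate.
£184,000 × [2%·d + 4.15%·(366−d)] / 366 = £4,847.34
Solving gives d = 258, so the new rate took effect on 15 Sep 2012.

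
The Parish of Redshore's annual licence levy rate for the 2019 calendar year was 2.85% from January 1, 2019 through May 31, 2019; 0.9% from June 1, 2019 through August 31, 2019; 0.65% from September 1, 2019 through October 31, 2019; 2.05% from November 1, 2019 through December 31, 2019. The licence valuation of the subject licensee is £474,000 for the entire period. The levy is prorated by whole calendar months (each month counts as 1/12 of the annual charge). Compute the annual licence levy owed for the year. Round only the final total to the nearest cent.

January 1 – May 31, 2019: 5 months at 2.85% → £474,000 × 2.85% × 5/12 = £5,628.7500
June 1 – August 31, 2019: 3 months at 0.9% → £474,000 × 0.9% × 3/12 = £1,066.5000
September 1 – October 31, 2019: 2 months at 0.65% → £474,000 × 0.65% × 2/12 = £513.5000
November 1 – December 31, 2019: 2 months at 2.05% → £474,000 × 2.05% × 2/12 = £1,619.5000
Total = £8,828.2500

£8,828.25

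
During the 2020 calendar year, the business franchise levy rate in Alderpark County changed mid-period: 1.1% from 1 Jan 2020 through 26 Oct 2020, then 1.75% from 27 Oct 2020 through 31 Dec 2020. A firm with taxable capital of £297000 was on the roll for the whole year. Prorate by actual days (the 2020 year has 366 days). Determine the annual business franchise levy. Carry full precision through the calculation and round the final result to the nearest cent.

£3615.12

1 Jan – 26 Oct 2020: 300 days at 1.1% → £297000 × 1.1% × 300/366 = £2677.8689
27 Oct – 31 Dec 2020: 66 days at 1.75% → £297000 × 1.75% × 66/366 = £937.2541
Total = £3615.1230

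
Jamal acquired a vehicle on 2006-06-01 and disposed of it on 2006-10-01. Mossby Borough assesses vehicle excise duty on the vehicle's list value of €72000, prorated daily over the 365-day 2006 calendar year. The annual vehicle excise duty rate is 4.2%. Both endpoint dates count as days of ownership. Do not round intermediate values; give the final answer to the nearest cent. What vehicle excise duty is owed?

€1019.05

Days held (2006-06-01 to 2006-10-01): 123 out of 365
Tax = €72000 × 4.2% × 123/365 = €1019.0466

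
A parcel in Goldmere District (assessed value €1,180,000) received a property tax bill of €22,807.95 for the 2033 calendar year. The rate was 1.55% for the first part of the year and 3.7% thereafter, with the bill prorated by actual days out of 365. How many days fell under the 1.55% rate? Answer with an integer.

300 days

Let d = days at the first rate; then 365 − d days at the second rate.
€1,180,000 × [1.55%·d + 3.7%·(365−d)] / 365 = €22,807.95
Solving gives d = 300, so the new rate took effect on October 28, 2033.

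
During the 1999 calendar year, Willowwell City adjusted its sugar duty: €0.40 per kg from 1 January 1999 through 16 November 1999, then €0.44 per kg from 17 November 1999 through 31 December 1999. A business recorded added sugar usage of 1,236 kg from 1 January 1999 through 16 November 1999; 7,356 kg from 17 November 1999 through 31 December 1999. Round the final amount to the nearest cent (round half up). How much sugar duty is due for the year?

€3731.04

1 January – 16 November 1999: 1,236 kg at €0.40/kg → €494.40
17 November – 31 December 1999: 7,356 kg at €0.44/kg → €3236.64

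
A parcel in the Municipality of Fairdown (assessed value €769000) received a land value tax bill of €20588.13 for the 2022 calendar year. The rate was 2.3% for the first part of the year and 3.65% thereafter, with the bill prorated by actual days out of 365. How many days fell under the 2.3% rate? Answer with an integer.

263 days

Let d = days at the first rate; then 365 − d days at the second rate.
€769000 × [2.3%·d + 3.65%·(365−d)] / 365 = €20588.13
Solving gives d = 263, so the new rate took effect on 21 September 2022.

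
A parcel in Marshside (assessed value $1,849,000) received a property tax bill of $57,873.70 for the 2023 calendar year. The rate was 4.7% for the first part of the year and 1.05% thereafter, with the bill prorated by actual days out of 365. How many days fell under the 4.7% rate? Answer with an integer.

208 days

Let d = days at the first rate; then 365 − d days at the second rate.
$1,849,000 × [4.7%·d + 1.05%·(365−d)] / 365 = $57,873.70
Solving gives d = 208, so the new rate took effect on 28 Jul 2023.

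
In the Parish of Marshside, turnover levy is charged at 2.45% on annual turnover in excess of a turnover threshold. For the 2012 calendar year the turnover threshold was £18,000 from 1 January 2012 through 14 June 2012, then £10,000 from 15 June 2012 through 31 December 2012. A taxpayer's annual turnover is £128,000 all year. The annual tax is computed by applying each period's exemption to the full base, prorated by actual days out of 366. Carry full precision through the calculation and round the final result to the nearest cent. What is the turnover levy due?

1 January – 14 June 2012: 166 days, exemption £18,000 → (£128,000 − £18,000) × 2.45% × 166/366 = £1,222.3224
15 June – 31 December 2012: 200 days, exemption £10,000 → (£128,000 − £10,000) × 2.45% × 200/366 = £1,579.7814
Total = £2,802.1038

£2,802.10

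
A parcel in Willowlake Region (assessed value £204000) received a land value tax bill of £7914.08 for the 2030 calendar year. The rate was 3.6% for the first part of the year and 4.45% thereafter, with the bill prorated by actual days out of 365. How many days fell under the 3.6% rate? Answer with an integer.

245 days

Let d = days at the first rate; then 365 − d days at the second rate.
£204000 × [3.6%·d + 4.45%·(365−d)] / 365 = £7914.08
Solving gives d = 245, so the new rate took effect on 3 September 2030.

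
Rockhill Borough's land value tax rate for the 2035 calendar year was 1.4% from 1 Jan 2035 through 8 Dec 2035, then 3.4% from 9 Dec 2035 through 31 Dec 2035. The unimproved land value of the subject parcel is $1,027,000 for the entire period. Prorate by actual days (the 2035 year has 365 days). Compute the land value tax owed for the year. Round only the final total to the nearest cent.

$15,672.30

1 Jan – 8 Dec 2035: 342 days at 1.4% → $1,027,000 × 1.4% × 342/365 = $13,471.9890
9 Dec – 31 Dec 2035: 23 days at 3.4% → $1,027,000 × 3.4% × 23/365 = $2,200.3123
Total = $15,672.3014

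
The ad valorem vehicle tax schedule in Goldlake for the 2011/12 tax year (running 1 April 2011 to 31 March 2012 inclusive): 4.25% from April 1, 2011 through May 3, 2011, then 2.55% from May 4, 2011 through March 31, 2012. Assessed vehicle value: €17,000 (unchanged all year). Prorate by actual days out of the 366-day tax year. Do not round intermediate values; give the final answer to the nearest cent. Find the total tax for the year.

April 1 – May 3, 2011: 33 days at 4.25% → €17,000 × 4.25% × 33/366 = €65.1434
May 4, 2011 – March 31, 2012: 333 days at 2.55% → €17,000 × 2.55% × 333/366 = €394.4139
Total = €459.5574

€459.56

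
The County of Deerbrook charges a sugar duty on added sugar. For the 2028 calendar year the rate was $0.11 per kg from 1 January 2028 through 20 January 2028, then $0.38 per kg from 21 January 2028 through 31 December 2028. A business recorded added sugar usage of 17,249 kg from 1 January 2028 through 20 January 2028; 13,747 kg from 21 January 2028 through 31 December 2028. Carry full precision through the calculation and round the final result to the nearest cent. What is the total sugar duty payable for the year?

$7,121.25

1 January – 20 January 2028: 17,249 kg at $0.11/kg → $1,897.39
21 January – 31 December 2028: 13,747 kg at $0.38/kg → $5,223.86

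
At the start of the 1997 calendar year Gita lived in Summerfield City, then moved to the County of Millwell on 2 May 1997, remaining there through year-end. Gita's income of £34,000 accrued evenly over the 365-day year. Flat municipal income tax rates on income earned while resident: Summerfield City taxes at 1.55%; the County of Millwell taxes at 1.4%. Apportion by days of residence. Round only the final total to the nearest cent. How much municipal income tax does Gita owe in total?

Summerfield City, 1 Jan – 1 May 1997: 121 days → £34,000 × 1.55% × 121/365 = £174.7041
The County of Millwell, 2 May – 31 Dec 1997: 244 days → £34,000 × 1.4% × 244/365 = £318.2027
Total = £492.9068

£492.91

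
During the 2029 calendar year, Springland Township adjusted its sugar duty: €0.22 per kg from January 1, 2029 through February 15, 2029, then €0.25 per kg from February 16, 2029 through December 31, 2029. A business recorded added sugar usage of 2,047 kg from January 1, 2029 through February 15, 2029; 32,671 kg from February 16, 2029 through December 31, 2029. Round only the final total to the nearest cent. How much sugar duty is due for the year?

€8618.09

January 1 – February 15, 2029: 2,047 kg at €0.22/kg → €450.34
February 16 – December 31, 2029: 32,671 kg at €0.25/kg → €8167.75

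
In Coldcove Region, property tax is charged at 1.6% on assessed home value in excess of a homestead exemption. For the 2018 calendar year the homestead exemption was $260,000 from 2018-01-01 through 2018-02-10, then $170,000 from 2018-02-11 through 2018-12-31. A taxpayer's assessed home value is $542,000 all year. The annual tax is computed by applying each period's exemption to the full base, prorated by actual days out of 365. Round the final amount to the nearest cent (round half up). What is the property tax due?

$5,790.25

2018-01-01 to 2018-02-10: 41 days, exemption $260,000 → ($542,000 − $260,000) × 1.6% × 41/365 = $506.8274
2018-02-11 to 2018-12-31: 324 days, exemption $170,000 → ($542,000 − $170,000) × 1.6% × 324/365 = $5,283.4192
Total = $5,790.2466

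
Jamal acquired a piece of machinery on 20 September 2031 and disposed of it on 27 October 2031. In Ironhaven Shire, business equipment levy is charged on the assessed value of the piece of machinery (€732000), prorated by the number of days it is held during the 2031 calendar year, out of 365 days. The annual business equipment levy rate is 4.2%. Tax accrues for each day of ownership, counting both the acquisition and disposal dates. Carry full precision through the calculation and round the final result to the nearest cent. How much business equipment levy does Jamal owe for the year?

€3200.75

Days held (20 September – 27 October 2031): 38 out of 365
Tax = €732000 × 4.2% × 38/365 = €3200.7452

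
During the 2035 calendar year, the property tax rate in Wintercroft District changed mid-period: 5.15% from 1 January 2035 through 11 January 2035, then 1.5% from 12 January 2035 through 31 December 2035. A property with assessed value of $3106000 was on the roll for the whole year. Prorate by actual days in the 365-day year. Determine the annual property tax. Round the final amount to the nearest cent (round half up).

$50006.60

1 January – 11 January 2035: 11 days at 5.15% → $3106000 × 5.15% × 11/365 = $4820.6822
12 January – 31 December 2035: 354 days at 1.5% → $3106000 × 1.5% × 354/365 = $45185.9178
Total = $50006.6000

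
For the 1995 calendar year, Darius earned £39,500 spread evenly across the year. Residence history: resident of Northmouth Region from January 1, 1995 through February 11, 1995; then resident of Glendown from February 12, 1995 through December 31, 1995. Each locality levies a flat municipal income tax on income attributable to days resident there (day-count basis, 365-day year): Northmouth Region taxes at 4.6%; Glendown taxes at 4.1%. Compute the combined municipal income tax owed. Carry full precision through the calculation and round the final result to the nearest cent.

£1,642.23

Northmouth Region, January 1 – February 11, 1995: 42 days → £39,500 × 4.6% × 42/365 = £209.0795
Glendown, February 12 – December 31, 1995: 323 days → £39,500 × 4.1% × 323/365 = £1,433.1466
Total = £1,642.2260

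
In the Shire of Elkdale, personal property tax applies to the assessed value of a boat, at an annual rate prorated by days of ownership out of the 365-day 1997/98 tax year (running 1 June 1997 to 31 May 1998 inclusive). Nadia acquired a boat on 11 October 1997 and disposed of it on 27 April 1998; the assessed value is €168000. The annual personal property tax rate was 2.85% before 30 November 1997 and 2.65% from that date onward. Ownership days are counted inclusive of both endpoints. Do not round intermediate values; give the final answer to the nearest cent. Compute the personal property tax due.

11 October – 29 November 1997: 50 days at 2.85% → €168000 × 2.85% × 50/365 = €655.8904
30 November 1997 – 27 April 1998: 149 days at 2.65% → €168000 × 2.65% × 149/365 = €1817.3918
Total = €2473.2822

€2473.28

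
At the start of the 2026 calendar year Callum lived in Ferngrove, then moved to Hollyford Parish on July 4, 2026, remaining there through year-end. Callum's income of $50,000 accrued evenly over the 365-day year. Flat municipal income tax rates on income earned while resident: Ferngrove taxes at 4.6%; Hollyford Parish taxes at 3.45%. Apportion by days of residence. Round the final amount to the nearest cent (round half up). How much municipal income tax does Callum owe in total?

Ferngrove, January 1 – July 3, 2026: 184 days → $50,000 × 4.6% × 184/365 = $1,159.4521
Hollyford Parish, July 4 – December 31, 2026: 181 days → $50,000 × 3.45% × 181/365 = $855.4110
Total = $2,014.8630

$2,014.86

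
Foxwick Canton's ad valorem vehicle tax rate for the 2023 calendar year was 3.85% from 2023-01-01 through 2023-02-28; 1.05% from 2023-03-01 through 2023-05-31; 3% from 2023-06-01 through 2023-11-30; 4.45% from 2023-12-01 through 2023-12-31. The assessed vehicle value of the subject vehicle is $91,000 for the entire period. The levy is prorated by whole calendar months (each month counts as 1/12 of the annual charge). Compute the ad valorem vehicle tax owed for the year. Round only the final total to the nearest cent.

2023-01-01 to 2023-02-28: 2 months at 3.85% → $91,000 × 3.85% × 2/12 = $583.9167
2023-03-01 to 2023-05-31: 3 months at 1.05% → $91,000 × 1.05% × 3/12 = $238.8750
2023-06-01 to 2023-11-30: 6 months at 3% → $91,000 × 3% × 6/12 = $1,365.0000
2023-12-01 to 2023-12-31: 1 month at 4.45% → $91,000 × 4.45% × 1/12 = $337.4583
Total = $2,525.2500

$2,525.25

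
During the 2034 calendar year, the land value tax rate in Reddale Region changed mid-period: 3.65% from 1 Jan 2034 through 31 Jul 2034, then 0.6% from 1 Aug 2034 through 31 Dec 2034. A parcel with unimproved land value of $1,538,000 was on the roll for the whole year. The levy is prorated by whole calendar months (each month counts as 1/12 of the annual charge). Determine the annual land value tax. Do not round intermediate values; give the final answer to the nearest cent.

1 Jan – 31 Jul 2034: 7 months at 3.65% → $1,538,000 × 3.65% × 7/12 = $32,746.5833
1 Aug – 31 Dec 2034: 5 months at 0.6% → $1,538,000 × 0.6% × 5/12 = $3,845.0000
Total = $36,591.5833

$36,591.58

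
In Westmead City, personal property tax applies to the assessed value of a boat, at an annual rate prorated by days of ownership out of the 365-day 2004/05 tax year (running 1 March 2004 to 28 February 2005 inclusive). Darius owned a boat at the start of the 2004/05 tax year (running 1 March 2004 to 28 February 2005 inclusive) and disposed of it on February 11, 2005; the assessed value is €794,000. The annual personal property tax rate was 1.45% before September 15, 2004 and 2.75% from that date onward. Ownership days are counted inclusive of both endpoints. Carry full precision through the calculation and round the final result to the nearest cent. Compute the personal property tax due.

March 1 – September 14, 2004: 198 days at 1.45% → €794,000 × 1.45% × 198/365 = €6,245.4082
September 15, 2004 – February 11, 2005: 150 days at 2.75% → €794,000 × 2.75% × 150/365 = €8,973.2877
Total = €15,218.6959

€15,218.70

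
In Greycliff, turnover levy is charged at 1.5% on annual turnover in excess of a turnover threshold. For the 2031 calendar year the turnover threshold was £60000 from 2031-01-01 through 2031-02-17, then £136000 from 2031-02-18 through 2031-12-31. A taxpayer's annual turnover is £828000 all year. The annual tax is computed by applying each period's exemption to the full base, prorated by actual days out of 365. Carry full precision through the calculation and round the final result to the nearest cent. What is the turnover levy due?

£10529.92

2031-01-01 to 2031-02-17: 48 days, exemption £60000 → (£828000 − £60000) × 1.5% × 48/365 = £1514.9589
2031-02-18 to 2031-12-31: 317 days, exemption £136000 → (£828000 − £136000) × 1.5% × 317/365 = £9014.9589
Total = £10529.9178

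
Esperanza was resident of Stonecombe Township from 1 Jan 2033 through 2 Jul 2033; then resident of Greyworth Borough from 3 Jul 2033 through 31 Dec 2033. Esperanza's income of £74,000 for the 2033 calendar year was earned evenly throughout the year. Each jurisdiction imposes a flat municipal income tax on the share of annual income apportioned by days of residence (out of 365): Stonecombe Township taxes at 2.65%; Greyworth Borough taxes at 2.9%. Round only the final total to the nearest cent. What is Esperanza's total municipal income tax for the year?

£2,053.25

Stonecombe Township, 1 Jan – 2 Jul 2033: 183 days → £74,000 × 2.65% × 183/365 = £983.1863
Greyworth Borough, 3 Jul – 31 Dec 2033: 182 days → £74,000 × 2.9% × 182/365 = £1,070.0603
Total = £2,053.2466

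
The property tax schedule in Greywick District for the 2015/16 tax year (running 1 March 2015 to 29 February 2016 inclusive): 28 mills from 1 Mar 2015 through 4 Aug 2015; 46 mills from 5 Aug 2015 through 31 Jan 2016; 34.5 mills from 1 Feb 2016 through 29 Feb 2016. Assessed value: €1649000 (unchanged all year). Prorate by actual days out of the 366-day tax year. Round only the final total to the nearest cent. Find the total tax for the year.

€61618.98

1 Mar – 4 Aug 2015: 157 days at 28 mills → €1649000 × 2.8% × 157/366 = €19806.0219
5 Aug 2015 – 31 Jan 2016: 180 days at 46 mills → €1649000 × 4.6% × 180/366 = €37305.2459
1 Feb – 29 Feb 2016: 29 days at 34.5 mills → €1649000 × 3.45% × 29/366 = €4507.7172
Total = €61618.9850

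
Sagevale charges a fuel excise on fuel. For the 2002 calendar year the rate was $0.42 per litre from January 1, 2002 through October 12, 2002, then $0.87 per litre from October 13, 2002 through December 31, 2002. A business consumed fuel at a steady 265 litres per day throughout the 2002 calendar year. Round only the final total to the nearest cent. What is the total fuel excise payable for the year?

$50,164.50

January 1 – October 12, 2002: 285 days × 265 litres/day = 75,525 litres at $0.42/litre → $31,720.50
October 13 – December 31, 2002: 80 days × 265 litres/day = 21,200 litres at $0.87/litre → $18,444.00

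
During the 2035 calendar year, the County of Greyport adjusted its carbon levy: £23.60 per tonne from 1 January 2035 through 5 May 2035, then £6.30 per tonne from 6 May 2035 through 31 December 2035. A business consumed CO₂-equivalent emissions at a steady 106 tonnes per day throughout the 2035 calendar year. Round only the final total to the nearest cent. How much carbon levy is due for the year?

1 January – 5 May 2035: 125 days × 106 tonnes/day = 13,250 tonnes at £23.60/tonne → £312700.00
6 May – 31 December 2035: 240 days × 106 tonnes/day = 25,440 tonnes at £6.30/tonne → £160272.00

£472972.00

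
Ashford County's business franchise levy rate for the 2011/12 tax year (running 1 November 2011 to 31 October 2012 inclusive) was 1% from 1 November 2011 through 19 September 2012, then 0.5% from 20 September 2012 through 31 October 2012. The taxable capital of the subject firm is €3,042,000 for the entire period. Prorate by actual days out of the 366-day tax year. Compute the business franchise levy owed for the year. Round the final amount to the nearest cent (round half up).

€28,674.59

1 November 2011 – 19 September 2012: 324 days at 1% → €3,042,000 × 1% × 324/366 = €26,929.1803
20 September – 31 October 2012: 42 days at 0.5% → €3,042,000 × 0.5% × 42/366 = €1,745.4098
Total = €28,674.5902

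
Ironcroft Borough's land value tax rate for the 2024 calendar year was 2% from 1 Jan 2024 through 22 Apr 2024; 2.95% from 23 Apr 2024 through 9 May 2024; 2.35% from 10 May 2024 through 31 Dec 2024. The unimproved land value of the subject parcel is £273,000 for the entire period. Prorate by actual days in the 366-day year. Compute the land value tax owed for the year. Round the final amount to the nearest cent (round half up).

£6,196.58

1 Jan – 22 Apr 2024: 113 days at 2% → £273,000 × 2% × 113/366 = £1,685.7377
23 Apr – 9 May 2024: 17 days at 2.95% → £273,000 × 2.95% × 17/366 = £374.0697
10 May – 31 Dec 2024: 236 days at 2.35% → £273,000 × 2.35% × 236/366 = £4,136.7705
Total = £6,196.5779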